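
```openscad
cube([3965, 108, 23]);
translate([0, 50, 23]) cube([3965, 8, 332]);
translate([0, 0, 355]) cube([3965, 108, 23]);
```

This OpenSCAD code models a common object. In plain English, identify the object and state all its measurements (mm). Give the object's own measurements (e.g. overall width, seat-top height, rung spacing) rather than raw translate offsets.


An I-beam lying along x, 3965 mm long. Overall section height 378 mm. Two flanges 108 mm wide (y) and 23 mm thick, one on the floor and one at the top; a web 8 mm thick runs between them, centred on the flange width.


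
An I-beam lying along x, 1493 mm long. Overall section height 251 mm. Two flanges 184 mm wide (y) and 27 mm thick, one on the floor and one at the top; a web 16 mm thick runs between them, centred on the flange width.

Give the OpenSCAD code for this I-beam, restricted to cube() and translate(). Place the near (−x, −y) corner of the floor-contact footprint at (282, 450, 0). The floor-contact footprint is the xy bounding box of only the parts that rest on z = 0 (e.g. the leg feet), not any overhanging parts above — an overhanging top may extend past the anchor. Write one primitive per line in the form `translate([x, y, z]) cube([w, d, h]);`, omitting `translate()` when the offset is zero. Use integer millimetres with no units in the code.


translate([282, 450, 0]) cube([1493, 184, 27]);
translate([282, 534, 27]) cube([1493, 16, 197]);
translate([282, 450, 224]) cube([1493, 184, 27]);


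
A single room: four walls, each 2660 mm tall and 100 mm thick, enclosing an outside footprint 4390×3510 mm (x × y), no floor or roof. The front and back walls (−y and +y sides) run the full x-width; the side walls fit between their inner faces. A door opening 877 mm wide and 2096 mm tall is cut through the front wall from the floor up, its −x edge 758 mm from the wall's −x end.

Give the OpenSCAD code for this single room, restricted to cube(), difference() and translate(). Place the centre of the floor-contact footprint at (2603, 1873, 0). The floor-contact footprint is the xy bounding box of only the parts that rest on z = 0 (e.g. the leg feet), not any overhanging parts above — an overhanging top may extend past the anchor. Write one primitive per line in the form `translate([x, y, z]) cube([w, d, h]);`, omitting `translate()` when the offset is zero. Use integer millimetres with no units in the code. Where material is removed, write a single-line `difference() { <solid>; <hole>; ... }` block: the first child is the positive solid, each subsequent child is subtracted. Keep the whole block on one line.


difference() { translate([408, 118, 0]) cube([4390, 100, 2660]); translate([1166, 118, 0]) cube([877, 100, 2096]); }
translate([408, 3528, 0]) cube([4390, 100, 2660]);
translate([408, 218, 0]) cube([100, 3310, 2660]);
translate([4698, 218, 0]) cube([100, 3310, 2660]);


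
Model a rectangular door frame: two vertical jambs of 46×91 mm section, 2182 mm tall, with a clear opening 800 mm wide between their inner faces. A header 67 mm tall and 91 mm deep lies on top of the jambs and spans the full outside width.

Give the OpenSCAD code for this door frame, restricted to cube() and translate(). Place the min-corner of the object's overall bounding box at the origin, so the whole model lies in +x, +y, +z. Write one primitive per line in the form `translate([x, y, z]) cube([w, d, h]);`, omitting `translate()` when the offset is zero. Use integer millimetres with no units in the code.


cube([46, 91, 2182]);
translate([846, 0, 0]) cube([46, 91, 2182]);
translate([0, 0, 2182]) cube([892, 91, 67]);


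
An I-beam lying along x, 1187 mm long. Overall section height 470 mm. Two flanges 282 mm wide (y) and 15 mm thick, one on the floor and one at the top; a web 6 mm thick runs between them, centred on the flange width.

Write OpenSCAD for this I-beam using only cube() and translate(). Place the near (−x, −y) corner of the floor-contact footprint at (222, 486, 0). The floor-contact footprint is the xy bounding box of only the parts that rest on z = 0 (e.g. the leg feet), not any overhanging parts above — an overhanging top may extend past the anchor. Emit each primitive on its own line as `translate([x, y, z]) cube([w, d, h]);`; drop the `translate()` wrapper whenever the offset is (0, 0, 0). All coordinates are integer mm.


translate([222, 486, 0]) cube([1187, 282, 15]);
translate([222, 624, 15]) cube([1187, 6, 440]);
translate([222, 486, 455]) cube([1187, 282, 15]);


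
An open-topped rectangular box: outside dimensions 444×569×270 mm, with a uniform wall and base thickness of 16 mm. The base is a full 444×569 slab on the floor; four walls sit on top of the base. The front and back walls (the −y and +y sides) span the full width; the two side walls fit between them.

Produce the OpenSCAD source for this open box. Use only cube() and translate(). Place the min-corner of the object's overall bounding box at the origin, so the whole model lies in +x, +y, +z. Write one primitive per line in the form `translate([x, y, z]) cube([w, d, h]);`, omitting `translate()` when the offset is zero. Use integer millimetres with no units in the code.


cube([444, 569, 16]);
translate([0, 0, 16]) cube([444, 16, 254]);
translate([0, 553, 16]) cube([444, 16, 254]);
translate([0, 16, 16]) cube([16, 537, 254]);
translate([428, 16, 16]) cube([16, 537, 254]);


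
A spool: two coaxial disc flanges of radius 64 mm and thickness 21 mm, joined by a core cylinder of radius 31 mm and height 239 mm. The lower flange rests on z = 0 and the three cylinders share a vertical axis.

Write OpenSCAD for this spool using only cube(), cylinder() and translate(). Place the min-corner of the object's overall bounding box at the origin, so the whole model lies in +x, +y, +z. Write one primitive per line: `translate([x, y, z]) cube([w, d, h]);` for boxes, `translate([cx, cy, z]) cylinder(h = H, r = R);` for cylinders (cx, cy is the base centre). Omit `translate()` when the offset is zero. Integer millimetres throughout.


translate([64, 64, 0]) cylinder(h = 21, r = 64);
translate([64, 64, 21]) cylinder(h = 239, r = 31);
translate([64, 64, 260]) cylinder(h = 21, r = 64);


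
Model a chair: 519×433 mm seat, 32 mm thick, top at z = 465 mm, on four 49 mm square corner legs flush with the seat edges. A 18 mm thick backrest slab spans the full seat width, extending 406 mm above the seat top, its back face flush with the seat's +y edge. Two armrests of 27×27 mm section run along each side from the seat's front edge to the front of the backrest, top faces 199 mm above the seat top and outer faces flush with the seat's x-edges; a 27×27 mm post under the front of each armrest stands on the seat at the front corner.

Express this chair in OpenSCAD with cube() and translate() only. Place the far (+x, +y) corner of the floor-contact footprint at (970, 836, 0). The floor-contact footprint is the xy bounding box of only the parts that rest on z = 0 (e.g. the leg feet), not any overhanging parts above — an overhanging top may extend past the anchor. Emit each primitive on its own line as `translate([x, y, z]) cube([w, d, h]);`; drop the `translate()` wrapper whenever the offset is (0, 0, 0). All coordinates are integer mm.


translate([451, 403, 433]) cube([519, 433, 32]);
translate([451, 403, 0]) cube([49, 49, 433]);
translate([921, 403, 0]) cube([49, 49, 433]);
translate([451, 787, 0]) cube([49, 49, 433]);
translate([921, 787, 0]) cube([49, 49, 433]);
translate([451, 818, 465]) cube([519, 18, 406]);
translate([451, 403, 637]) cube([27, 415, 27]);
translate([943, 403, 637]) cube([27, 415, 27]);
translate([451, 403, 465]) cube([27, 27, 172]);
translate([943, 403, 465]) cube([27, 27, 172]);


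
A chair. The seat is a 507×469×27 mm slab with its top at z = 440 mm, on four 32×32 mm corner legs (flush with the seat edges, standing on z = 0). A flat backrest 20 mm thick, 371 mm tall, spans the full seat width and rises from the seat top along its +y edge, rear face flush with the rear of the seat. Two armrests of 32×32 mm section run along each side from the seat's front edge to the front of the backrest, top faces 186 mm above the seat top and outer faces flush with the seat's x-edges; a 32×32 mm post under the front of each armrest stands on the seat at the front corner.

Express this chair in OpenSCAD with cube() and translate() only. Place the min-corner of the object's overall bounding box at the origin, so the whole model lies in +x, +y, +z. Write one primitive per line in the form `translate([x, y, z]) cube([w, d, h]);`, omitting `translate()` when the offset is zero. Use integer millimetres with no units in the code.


// leg_h = 440 - 27 = 413
// arm post h = 186 - 32 = 154
translate([0, 0, 413]) cube([507, 469, 27]);
cube([32, 32, 413]);
translate([475, 0, 0]) cube([32, 32, 413]);
translate([0, 437, 0]) cube([32, 32, 413]);
translate([475, 437, 0]) cube([32, 32, 413]);
translate([0, 449, 440]) cube([507, 20, 371]);
translate([0, 0, 594]) cube([32, 449, 32]);
translate([475, 0, 594]) cube([32, 449, 32]);
translate([0, 0, 440]) cube([32, 32, 154]);
translate([475, 0, 440]) cube([32, 32, 154]);


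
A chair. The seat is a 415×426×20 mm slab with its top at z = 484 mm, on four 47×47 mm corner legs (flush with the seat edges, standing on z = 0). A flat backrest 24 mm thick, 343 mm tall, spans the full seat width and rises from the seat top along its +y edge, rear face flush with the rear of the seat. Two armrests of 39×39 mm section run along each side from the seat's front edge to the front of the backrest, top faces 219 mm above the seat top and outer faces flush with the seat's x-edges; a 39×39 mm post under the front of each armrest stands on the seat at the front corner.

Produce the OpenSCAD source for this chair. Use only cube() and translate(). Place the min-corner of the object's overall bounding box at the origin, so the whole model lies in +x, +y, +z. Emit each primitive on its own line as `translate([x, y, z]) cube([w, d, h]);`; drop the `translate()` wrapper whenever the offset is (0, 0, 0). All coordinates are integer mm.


translate([0, 0, 464]) cube([415, 426, 20]);
cube([47, 47, 464]);
translate([368, 0, 0]) cube([47, 47, 464]);
translate([0, 379, 0]) cube([47, 47, 464]);
translate([368, 379, 0]) cube([47, 47, 464]);
translate([0, 402, 484]) cube([415, 24, 343]);
translate([0, 0, 664]) cube([39, 402, 39]);
translate([376, 0, 664]) cube([39, 402, 39]);
translate([0, 0, 484]) cube([39, 39, 180]);
translate([376, 0, 484]) cube([39, 39, 180]);


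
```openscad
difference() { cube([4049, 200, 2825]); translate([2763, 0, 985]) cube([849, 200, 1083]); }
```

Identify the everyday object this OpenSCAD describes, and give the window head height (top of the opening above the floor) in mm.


A wall with a window opening. The window head height is 2068 mm.

A wall with a rectangular opening subtracted — a window. Sill at z = 985, opening 1083 mm tall, so the head is at 985 + 1083 = 2068 mm.


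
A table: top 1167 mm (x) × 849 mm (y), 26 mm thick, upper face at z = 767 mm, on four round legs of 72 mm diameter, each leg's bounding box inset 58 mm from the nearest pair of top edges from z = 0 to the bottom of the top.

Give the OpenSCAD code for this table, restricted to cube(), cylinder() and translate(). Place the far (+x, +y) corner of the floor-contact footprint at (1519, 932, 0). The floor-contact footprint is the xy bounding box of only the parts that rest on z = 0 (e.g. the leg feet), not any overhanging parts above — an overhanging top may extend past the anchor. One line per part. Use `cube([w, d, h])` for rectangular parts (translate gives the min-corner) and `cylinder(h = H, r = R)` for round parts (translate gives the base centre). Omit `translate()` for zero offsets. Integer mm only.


// leg_h = 767 - 26 = 741
translate([410, 141, 741]) cube([1167, 849, 26]);
translate([504, 235, 0]) cylinder(h = 741, r = 36);
translate([1483, 235, 0]) cylinder(h = 741, r = 36);
translate([504, 896, 0]) cylinder(h = 741, r = 36);
translate([1483, 896, 0]) cylinder(h = 741, r = 36);


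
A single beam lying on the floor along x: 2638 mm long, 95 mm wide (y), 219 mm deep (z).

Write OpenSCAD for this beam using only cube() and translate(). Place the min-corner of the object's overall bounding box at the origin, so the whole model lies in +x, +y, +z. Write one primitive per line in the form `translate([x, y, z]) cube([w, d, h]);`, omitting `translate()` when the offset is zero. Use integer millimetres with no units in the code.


cube([2638, 95, 219]);


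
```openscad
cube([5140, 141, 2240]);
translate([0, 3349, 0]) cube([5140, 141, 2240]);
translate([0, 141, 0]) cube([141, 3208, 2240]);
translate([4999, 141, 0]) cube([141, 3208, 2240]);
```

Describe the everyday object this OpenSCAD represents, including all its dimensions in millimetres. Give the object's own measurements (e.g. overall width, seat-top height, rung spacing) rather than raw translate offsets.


The wall frame of a small rectangular building: four walls, each 2240 mm tall and 141 mm thick, enclosing a footprint 5140 mm (x) by 3490 mm (y) outside-to-outside, with no floor or roof. The front and back walls (the −y and +y sides) span the full width; the two side walls fit between them.


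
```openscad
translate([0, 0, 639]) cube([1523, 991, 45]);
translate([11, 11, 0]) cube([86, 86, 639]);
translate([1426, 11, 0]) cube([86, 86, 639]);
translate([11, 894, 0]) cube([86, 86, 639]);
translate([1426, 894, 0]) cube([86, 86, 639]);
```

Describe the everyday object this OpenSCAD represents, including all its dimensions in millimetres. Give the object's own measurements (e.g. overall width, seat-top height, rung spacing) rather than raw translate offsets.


A table: top 1523 mm (x) × 991 mm (y), 45 mm thick, upper face at z = 684 mm, on four 86×86 mm square legs, each inset 11 mm from the nearest pair of top edges from z = 0 to the bottom of the top.


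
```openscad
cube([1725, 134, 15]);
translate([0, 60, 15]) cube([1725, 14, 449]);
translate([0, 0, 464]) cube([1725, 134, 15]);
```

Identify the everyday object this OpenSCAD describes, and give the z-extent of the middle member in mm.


An I-beam. The web height is 449 mm.

Two wide flanges with a thin centred web — an I-beam. Overall 479 mm minus two 15 mm flanges gives a web of 479 − 2·15 = 449 mm.


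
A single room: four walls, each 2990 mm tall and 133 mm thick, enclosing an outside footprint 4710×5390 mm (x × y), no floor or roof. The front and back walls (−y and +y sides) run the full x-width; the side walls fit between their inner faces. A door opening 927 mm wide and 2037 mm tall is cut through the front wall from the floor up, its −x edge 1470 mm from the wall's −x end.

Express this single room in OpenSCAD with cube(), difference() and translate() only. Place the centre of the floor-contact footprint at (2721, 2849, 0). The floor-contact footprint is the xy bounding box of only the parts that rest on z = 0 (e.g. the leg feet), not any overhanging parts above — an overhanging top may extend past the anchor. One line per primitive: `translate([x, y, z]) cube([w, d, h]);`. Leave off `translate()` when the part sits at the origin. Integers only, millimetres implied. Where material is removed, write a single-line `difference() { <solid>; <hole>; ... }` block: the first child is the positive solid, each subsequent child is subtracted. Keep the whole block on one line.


difference() { translate([366, 154, 0]) cube([4710, 133, 2990]); translate([1836, 154, 0]) cube([927, 133, 2037]); }
translate([366, 5411, 0]) cube([4710, 133, 2990]);
translate([366, 287, 0]) cube([133, 5124, 2990]);
translate([4943, 287, 0]) cube([133, 5124, 2990]);


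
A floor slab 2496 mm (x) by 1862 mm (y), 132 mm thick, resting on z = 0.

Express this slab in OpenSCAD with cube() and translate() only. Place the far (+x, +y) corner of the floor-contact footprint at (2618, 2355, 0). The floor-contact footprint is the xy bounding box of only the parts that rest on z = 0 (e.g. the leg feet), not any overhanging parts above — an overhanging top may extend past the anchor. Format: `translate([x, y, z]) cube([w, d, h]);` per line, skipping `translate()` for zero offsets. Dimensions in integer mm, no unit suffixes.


translate([122, 493, 0]) cube([2496, 1862, 132]);


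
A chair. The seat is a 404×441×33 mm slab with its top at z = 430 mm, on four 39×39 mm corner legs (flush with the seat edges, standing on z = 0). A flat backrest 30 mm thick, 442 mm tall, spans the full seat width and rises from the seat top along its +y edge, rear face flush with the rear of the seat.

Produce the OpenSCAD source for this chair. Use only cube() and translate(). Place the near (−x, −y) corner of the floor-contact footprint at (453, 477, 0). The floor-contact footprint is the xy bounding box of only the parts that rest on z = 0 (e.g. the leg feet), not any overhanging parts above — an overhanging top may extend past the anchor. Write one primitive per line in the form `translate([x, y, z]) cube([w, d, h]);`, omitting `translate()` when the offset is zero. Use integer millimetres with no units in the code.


// leg_h = 430 - 33 = 397
translate([453, 477, 397]) cube([404, 441, 33]);
translate([453, 477, 0]) cube([39, 39, 397]);
translate([818, 477, 0]) cube([39, 39, 397]);
translate([453, 879, 0]) cube([39, 39, 397]);
translate([818, 879, 0]) cube([39, 39, 397]);
translate([453, 888, 430]) cube([404, 30, 442]);


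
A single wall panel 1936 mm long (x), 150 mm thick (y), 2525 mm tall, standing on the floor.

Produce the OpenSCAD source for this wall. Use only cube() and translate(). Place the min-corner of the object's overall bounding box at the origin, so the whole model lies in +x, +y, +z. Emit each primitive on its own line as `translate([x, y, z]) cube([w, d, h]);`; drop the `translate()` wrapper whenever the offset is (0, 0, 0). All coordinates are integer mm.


cube([1936, 150, 2525]);


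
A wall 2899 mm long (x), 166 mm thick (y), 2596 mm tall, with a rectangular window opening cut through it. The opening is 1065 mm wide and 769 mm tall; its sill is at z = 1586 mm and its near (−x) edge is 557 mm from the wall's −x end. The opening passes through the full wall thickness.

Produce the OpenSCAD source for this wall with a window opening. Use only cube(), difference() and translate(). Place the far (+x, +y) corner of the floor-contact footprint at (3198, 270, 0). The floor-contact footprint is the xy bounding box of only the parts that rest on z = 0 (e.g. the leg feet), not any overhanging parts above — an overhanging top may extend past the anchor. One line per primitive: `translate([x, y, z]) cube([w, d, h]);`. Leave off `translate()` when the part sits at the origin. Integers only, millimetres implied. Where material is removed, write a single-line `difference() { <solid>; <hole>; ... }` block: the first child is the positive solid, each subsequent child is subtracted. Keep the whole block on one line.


difference() { translate([299, 104, 0]) cube([2899, 166, 2596]); translate([856, 104, 1586]) cube([1065, 166, 769]); }


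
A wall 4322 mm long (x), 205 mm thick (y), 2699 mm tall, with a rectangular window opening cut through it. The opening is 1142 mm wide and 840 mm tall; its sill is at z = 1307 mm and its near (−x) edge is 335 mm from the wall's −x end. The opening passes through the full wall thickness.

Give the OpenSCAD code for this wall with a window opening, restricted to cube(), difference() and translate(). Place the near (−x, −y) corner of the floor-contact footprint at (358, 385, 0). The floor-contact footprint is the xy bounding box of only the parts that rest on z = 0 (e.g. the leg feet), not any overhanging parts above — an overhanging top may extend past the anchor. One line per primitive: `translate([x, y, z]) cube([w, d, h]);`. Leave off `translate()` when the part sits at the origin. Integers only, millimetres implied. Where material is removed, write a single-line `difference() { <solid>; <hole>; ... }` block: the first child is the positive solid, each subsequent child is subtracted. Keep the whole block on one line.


difference() { translate([358, 385, 0]) cube([4322, 205, 2699]); translate([693, 385, 1307]) cube([1142, 205, 840]); }


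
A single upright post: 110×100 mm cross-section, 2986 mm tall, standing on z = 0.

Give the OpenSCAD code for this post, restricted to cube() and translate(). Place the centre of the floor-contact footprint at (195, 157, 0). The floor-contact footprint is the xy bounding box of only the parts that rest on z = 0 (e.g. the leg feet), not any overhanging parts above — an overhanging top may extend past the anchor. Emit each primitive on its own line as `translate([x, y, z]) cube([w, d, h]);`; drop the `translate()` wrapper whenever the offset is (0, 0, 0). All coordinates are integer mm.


translate([140, 107, 0]) cube([110, 100, 2986]);


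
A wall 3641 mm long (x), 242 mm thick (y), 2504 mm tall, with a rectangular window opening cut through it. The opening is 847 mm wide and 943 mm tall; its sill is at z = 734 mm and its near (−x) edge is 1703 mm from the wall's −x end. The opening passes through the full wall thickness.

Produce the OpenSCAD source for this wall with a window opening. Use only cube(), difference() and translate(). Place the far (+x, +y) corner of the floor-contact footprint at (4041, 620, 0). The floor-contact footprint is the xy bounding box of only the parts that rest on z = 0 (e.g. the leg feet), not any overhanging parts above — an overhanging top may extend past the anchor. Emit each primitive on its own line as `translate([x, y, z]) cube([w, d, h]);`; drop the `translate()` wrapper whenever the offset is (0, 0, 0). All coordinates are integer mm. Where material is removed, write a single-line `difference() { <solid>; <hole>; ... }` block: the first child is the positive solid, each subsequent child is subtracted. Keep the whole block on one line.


difference() { translate([400, 378, 0]) cube([3641, 242, 2504]); translate([2103, 378, 734]) cube([847, 242, 943]); }


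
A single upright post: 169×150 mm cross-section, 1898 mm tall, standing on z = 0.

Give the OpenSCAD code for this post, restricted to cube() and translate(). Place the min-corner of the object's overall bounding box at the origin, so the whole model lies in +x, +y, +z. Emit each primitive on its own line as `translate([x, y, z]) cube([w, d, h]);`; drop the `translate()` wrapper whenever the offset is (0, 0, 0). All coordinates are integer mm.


cube([169, 150, 1898]);


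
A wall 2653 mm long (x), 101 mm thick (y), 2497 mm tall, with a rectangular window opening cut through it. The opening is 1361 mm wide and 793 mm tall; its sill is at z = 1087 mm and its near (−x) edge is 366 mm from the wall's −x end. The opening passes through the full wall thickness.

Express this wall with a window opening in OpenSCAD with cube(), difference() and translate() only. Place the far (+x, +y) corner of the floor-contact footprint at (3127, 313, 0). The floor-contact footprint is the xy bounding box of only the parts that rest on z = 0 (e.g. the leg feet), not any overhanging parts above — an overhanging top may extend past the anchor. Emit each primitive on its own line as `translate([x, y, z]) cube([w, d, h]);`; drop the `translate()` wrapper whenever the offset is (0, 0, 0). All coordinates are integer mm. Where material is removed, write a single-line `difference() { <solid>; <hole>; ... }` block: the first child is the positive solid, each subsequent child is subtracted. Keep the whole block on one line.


difference() { translate([474, 212, 0]) cube([2653, 101, 2497]); translate([840, 212, 1087]) cube([1361, 101, 793]); }


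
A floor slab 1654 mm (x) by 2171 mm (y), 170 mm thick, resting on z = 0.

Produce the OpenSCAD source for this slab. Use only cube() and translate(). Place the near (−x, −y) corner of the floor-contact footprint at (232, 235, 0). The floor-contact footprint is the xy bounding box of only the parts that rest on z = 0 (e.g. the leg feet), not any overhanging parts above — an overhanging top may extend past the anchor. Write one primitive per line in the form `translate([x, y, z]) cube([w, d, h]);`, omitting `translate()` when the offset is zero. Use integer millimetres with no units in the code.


translate([232, 235, 0]) cube([1654, 2171, 170]);


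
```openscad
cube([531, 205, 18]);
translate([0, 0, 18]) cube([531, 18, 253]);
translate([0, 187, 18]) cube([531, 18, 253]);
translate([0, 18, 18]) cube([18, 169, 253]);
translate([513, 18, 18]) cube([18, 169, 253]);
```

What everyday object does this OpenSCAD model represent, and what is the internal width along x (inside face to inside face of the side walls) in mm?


An open box. The internal width is 495 mm.

A 531×205 base slab with four walls standing on it — an open box. The base is 531 mm wide and the walls are 18 mm thick, so the internal width is 531 − 2 × 18 = 495 mm.


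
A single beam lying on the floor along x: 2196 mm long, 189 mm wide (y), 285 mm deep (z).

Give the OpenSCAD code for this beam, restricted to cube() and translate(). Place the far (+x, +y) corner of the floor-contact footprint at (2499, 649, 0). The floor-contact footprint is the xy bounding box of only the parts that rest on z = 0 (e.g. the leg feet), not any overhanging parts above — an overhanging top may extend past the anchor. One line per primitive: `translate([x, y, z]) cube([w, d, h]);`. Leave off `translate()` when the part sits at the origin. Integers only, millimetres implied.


translate([303, 460, 0]) cube([2196, 189, 285]);


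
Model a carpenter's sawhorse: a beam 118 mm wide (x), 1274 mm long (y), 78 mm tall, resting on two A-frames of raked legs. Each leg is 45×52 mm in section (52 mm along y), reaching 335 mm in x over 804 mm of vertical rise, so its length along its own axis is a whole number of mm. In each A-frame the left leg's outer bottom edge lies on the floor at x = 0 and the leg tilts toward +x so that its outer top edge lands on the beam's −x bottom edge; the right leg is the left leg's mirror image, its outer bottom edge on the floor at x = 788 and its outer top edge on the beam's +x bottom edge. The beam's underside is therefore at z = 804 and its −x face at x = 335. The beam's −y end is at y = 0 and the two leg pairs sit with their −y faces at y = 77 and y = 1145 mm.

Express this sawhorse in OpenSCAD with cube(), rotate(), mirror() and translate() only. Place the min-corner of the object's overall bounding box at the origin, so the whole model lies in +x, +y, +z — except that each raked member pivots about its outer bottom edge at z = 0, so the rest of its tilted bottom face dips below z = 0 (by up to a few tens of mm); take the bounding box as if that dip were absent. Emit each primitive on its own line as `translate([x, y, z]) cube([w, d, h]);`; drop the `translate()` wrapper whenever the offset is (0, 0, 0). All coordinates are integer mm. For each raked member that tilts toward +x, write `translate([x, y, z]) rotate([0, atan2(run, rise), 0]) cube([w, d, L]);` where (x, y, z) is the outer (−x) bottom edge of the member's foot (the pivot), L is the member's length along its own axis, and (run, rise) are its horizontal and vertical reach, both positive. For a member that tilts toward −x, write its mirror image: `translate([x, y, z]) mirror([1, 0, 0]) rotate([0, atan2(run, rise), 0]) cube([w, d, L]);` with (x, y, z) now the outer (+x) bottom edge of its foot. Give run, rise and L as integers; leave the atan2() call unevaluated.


translate([335, 0, 804]) cube([118, 1274, 78]);
translate([0, 77, 0]) rotate([0, atan2(335, 804), 0]) cube([45, 52, 871]);
translate([788, 77, 0]) mirror([1, 0, 0]) rotate([0, atan2(335, 804), 0]) cube([45, 52, 871]);
translate([0, 1145, 0]) rotate([0, atan2(335, 804), 0]) cube([45, 52, 871]);
translate([788, 1145, 0]) mirror([1, 0, 0]) rotate([0, atan2(335, 804), 0]) cube([45, 52, 871]);


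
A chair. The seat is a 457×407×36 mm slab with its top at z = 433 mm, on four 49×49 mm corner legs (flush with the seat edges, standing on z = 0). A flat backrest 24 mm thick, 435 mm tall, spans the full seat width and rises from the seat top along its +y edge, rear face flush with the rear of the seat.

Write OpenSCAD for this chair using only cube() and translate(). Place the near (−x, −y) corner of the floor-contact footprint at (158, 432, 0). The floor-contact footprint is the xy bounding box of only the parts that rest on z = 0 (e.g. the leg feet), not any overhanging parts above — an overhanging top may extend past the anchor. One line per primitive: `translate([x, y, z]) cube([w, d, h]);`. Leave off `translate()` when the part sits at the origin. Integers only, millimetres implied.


// leg_h = 433 - 36 = 397
translate([158, 432, 397]) cube([457, 407, 36]);
translate([158, 432, 0]) cube([49, 49, 397]);
translate([566, 432, 0]) cube([49, 49, 397]);
translate([158, 790, 0]) cube([49, 49, 397]);
translate([566, 790, 0]) cube([49, 49, 397]);
translate([158, 815, 433]) cube([457, 24, 435]);


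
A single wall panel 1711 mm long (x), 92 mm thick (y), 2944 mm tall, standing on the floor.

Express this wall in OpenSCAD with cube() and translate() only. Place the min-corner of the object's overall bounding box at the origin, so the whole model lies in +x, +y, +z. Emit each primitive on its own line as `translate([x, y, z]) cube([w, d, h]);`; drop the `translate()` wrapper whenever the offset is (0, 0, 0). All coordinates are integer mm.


cube([1711, 92, 2944]);


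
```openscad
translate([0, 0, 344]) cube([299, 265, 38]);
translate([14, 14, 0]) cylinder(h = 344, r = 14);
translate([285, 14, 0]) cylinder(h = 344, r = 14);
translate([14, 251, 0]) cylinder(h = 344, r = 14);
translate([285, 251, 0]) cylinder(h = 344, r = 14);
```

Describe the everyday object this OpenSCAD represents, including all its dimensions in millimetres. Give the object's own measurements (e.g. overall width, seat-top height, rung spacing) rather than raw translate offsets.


A simple wooden stool: a rectangular seat 299 mm (x) by 265 mm (y), 38 mm thick, top face at z = 382 mm, on four round legs, each 28 mm in diameter. The legs rest on z = 0, each leg's axis is inset half a diameter from the nearest pair of seat edges (so the leg's bounding box is flush with the corner).


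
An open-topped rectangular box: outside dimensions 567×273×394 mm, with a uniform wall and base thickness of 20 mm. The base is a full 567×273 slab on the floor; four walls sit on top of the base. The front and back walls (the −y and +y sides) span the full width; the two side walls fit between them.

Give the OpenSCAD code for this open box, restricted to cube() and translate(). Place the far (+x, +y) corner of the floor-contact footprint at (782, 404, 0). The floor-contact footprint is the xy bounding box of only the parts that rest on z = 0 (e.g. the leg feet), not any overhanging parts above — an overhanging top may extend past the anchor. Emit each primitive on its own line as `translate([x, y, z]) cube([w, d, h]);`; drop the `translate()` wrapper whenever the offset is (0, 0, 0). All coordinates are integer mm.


translate([215, 131, 0]) cube([567, 273, 20]);
translate([215, 131, 20]) cube([567, 20, 374]);
translate([215, 384, 20]) cube([567, 20, 374]);
translate([215, 151, 20]) cube([20, 233, 374]);
translate([762, 151, 20]) cube([20, 233, 374]);


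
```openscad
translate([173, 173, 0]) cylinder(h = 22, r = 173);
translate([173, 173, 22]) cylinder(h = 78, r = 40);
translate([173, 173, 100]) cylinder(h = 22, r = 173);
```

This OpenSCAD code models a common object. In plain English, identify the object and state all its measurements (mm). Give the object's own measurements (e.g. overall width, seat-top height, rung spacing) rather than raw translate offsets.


A spool: two coaxial disc flanges of radius 173 mm and thickness 22 mm, joined by a core cylinder of radius 40 mm and height 78 mm. The lower flange rests on z = 0 and the three cylinders share a vertical axis.


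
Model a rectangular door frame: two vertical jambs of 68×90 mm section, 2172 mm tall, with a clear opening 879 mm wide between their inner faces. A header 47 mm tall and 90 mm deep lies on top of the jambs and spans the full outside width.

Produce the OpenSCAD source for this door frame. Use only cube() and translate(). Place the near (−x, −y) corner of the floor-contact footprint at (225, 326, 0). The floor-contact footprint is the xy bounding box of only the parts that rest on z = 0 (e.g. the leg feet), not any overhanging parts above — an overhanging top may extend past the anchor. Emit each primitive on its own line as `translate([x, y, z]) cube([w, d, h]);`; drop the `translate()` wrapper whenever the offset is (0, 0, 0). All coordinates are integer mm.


translate([225, 326, 0]) cube([68, 90, 2172]);
translate([1172, 326, 0]) cube([68, 90, 2172]);
translate([225, 326, 2172]) cube([1015, 90, 47]);


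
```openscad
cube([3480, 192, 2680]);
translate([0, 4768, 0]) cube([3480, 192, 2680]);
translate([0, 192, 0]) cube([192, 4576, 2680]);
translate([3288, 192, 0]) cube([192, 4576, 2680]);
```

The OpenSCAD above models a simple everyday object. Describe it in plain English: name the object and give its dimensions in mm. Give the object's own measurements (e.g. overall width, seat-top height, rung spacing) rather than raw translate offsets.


The wall frame of a small rectangular building: four walls, each 2680 mm tall and 192 mm thick, enclosing a footprint 3480 mm (x) by 4960 mm (y) outside-to-outside, with no floor or roof. The front and back walls (the −y and +y sides) span the full width; the two side walls fit between them.


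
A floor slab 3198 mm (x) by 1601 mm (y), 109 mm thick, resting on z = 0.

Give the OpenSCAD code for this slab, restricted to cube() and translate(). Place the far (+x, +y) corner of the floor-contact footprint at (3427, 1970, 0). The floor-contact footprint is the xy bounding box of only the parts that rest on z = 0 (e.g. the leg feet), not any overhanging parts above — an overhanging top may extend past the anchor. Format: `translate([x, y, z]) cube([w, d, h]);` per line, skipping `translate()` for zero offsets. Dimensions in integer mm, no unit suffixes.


translate([229, 369, 0]) cube([3198, 1601, 109]);


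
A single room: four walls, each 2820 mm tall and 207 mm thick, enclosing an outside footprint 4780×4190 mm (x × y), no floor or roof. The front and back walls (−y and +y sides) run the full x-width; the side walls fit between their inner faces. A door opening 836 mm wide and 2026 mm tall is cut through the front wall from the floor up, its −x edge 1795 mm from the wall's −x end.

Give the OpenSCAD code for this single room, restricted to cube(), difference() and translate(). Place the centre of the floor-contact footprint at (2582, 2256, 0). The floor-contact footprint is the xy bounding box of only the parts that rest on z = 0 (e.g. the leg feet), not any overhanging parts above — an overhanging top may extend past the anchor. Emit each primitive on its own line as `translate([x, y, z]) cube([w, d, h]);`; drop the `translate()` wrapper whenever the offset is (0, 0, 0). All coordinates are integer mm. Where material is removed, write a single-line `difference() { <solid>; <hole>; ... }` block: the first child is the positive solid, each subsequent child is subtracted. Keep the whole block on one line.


difference() { translate([192, 161, 0]) cube([4780, 207, 2820]); translate([1987, 161, 0]) cube([836, 207, 2026]); }
translate([192, 4144, 0]) cube([4780, 207, 2820]);
translate([192, 368, 0]) cube([207, 3776, 2820]);
translate([4765, 368, 0]) cube([207, 3776, 2820]);


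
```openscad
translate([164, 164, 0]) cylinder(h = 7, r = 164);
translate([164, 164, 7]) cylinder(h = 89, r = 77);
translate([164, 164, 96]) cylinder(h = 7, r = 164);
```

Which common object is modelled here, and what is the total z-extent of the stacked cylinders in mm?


A spool. The overall height is 103 mm.

Three coaxial cylinders, large–small–large — a spool. Two 7 mm flanges and a 89 mm core give 7 + 89 + 7 = 103 mm.


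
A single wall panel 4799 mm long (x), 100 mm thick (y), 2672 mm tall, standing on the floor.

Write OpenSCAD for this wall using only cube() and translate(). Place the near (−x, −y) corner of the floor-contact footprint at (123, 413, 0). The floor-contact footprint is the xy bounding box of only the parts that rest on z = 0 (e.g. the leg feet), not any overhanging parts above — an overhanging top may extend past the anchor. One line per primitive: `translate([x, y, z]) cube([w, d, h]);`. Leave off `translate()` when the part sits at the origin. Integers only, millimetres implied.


translate([123, 413, 0]) cube([4799, 100, 2672]);


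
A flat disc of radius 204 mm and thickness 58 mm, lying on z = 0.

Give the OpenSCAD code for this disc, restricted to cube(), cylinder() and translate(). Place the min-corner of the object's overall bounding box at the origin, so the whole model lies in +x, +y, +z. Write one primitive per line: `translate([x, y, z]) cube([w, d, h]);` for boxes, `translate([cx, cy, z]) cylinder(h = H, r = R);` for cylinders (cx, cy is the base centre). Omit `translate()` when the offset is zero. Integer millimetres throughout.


translate([204, 204, 0]) cylinder(h = 58, r = 204);


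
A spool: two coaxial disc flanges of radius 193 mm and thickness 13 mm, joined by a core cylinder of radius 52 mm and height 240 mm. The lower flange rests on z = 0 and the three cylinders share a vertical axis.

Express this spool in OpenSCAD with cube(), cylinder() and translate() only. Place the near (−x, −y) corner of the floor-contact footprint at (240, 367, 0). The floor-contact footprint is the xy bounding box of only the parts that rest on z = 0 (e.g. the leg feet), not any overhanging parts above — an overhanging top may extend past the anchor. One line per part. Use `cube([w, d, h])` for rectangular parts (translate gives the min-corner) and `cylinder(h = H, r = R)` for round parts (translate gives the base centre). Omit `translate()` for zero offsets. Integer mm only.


translate([433, 560, 0]) cylinder(h = 13, r = 193);
translate([433, 560, 13]) cylinder(h = 240, r = 52);
translate([433, 560, 253]) cylinder(h = 13, r = 193);


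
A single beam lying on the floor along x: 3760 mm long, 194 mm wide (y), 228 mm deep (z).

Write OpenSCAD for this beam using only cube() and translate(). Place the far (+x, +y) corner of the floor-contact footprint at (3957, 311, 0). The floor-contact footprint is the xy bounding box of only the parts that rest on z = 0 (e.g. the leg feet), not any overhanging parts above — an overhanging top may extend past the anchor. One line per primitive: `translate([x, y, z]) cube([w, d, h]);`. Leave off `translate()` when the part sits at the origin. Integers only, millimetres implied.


translate([197, 117, 0]) cube([3760, 194, 228]);


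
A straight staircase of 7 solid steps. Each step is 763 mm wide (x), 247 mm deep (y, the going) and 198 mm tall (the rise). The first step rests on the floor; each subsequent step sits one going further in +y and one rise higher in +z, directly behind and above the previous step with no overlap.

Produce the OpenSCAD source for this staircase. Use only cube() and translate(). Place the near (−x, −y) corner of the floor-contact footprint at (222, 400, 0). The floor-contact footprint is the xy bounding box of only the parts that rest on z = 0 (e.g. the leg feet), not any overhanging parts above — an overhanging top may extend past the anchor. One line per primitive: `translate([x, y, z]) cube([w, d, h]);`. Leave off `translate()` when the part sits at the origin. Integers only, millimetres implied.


translate([222, 400, 0]) cube([763, 247, 198]);
translate([222, 647, 198]) cube([763, 247, 198]);
translate([222, 894, 396]) cube([763, 247, 198]);
translate([222, 1141, 594]) cube([763, 247, 198]);
translate([222, 1388, 792]) cube([763, 247, 198]);
translate([222, 1635, 990]) cube([763, 247, 198]);
translate([222, 1882, 1188]) cube([763, 247, 198]);
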